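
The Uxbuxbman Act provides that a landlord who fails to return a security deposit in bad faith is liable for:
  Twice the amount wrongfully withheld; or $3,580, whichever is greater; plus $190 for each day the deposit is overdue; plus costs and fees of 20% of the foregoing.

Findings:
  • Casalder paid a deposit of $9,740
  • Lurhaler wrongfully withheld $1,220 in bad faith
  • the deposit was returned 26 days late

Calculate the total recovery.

Doubled: 2 × $1,220 = $2,440
Minimum $3,580: $2,440 is below the minimum → $3,580
Late-return penalty: 26 × $190 = $4,940
Damages plus late penalty: $3,580 + $4,940 = $8,520
Costs and fees: 20% of $8,520 = $1,704
Total recovery: $8,520 + $1,704 = $10,224

Recovery: $10,224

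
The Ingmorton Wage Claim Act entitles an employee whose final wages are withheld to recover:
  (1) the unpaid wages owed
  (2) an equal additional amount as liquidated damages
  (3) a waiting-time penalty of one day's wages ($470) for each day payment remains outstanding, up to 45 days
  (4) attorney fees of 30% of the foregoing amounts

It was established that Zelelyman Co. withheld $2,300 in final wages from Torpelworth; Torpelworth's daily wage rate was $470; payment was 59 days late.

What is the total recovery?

$33,475

Liquidated damages (equal amount): $2,300
Penalty days: min(59, 45) = 45
Waiting-time penalty: 45 × $470 = $21,150
Subtotal: $2,300 + $2,300 + $21,150 = $25,750
Attorney fees: 30% of $25,750 = $7,725
Total award: $25,750 + $7,725 = $33,475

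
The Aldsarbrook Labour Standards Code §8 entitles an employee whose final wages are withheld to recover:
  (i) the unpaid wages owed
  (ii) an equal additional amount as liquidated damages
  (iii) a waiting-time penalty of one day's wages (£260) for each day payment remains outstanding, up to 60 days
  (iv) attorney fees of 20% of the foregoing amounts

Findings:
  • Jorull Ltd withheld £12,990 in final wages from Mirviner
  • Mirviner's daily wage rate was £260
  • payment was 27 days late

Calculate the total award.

Liquidated damages (equal amount): £12,990
Penalty days: min(27, 60) = 27
Waiting-time penalty: 27 × £260 = £7,020
Subtotal: £12,990 + £12,990 + £7,020 = £33,000
Attorney fees: 20% of £33,000 = £6,600
Total award: £33,000 + £6,600 = £39,600

£39,600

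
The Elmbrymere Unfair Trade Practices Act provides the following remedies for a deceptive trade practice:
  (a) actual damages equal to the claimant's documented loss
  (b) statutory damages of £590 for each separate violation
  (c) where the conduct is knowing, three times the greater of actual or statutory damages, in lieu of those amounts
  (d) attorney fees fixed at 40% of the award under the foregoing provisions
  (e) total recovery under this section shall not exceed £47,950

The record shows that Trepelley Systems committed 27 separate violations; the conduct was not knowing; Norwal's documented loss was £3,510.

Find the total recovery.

Statutory damages: 27 × £590 = £15,930
Conduct not knowing: the in-lieu enhancement does not apply.
Actual plus statutory damages: £3,510 + £15,930 = £19,440
Attorney fees: 40% of £19,440 = £7,776
Total before cap: £19,440 + £7,776 = £27,216
Cap at £47,950: £27,216 is within the cap, no reduction.

£27,216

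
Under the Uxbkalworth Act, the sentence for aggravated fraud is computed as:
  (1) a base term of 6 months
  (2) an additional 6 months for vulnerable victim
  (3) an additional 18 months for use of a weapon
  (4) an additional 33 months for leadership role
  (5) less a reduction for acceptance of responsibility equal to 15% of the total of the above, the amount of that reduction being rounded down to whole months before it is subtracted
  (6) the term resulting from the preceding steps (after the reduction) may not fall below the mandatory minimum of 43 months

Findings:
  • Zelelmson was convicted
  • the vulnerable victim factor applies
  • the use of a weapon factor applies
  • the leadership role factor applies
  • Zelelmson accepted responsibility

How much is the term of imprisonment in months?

54 months

Vulnerable victim enhancement: +6 months
Use of a weapon enhancement: +18 months
Leadership role enhancement: +33 months
Adjusted term: 6 months + 6 months + 18 months + 33 months = 63 months
Acceptance of responsibility reduction: 15% of 63 months = 9 months (rounded down)
After reduction: 63 − 9 = 54 months
Minimum 43 months: 54 months meets the minimum, no increase.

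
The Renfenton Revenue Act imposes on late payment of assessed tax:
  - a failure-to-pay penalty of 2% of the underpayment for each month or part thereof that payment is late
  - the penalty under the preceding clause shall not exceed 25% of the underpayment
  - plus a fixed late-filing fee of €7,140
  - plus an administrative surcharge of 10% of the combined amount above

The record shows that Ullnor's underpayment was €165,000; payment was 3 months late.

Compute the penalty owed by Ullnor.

€18,744

Accrued rate: 2% × 3 = 6%, capped at 25% → 6%
Failure-to-pay penalty: 6% of €165,000 = €9,900
Penalty before surcharge: €9,900 + €7,140 = €17,040
Administrative surcharge: 10% of €17,040 = €1,704
Total penalty: €17,040 + €1,704 = €18,744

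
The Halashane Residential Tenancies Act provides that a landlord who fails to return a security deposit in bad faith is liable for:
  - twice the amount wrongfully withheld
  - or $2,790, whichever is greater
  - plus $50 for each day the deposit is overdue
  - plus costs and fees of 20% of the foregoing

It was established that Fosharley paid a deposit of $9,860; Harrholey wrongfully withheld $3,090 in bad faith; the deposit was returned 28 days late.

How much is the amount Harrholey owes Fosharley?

Recovery: $9,096

Doubled: 2 × $3,090 = $6,180
Minimum $2,790: $6,180 meets the minimum, no increase.
Late-return penalty: 28 × $50 = $1,400
Damages plus late penalty: $6,180 + $1,400 = $7,580
Costs and fees: 20% of $7,580 = $1,516
Total recovery: $7,580 + $1,516 = $9,096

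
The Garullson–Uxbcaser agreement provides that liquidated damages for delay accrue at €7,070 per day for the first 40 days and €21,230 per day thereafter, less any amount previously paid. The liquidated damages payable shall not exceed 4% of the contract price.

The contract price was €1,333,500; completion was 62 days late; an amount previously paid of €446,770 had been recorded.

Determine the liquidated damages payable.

First 40 days: 40 × €7,070 = €282,800
Remaining days: (62 − 40) × €21,230 = €467,060
Accrued per-day damages: €282,800 + €467,060 = €749,860
Less amount previously paid: €749,860 − €446,770 = €303,090
Cap: 4% of €1,333,500 = €53,340
Cap at €53,340: €303,090 exceeds the cap → €53,340

€53,340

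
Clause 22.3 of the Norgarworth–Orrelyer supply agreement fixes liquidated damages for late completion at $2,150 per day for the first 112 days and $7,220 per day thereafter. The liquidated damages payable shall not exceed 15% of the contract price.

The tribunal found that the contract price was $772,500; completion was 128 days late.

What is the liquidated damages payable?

$115,875

First 112 days: 112 × $2,150 = $240,800
Remaining days: (128 − 112) × $7,220 = $115,520
Accrued per-day damages: $240,800 + $115,520 = $356,320
Cap: 15% of $772,500 = $115,875
Cap at $115,875: $356,320 exceeds the cap → $115,875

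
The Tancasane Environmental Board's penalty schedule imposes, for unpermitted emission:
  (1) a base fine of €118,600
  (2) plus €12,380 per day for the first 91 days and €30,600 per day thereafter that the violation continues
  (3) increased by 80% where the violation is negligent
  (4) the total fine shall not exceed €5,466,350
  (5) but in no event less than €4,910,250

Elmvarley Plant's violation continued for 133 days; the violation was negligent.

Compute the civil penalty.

€4,910,250

First 91 days: 91 × €12,380 = €1,126,580
Remaining days: (133 − 91) × €30,600 = €1,285,200
Per-day component: €1,126,580 + €1,285,200 = €2,411,780
Base plus per-day: €118,600 + €2,411,780 = €2,530,380
Enhancement: 80% of €2,530,380 = €2,024,304
Enhanced fine: €2,530,380 + €2,024,304 = €4,554,684
Cap at €5,466,350: €4,554,684 is within the cap, no reduction.
Minimum €4,910,250: €4,554,684 is below the minimum → €4,910,250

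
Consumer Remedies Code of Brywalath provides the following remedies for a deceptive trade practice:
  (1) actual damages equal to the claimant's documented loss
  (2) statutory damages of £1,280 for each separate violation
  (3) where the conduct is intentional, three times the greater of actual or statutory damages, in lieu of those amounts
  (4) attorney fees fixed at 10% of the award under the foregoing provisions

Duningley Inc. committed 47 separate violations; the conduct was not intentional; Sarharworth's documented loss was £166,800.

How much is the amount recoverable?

Statutory damages: 47 × £1,280 = £60,160
Conduct not intentional: the in-lieu enhancement does not apply.
Actual plus statutory damages: £166,800 + £60,160 = £226,960
Attorney fees: 10% of £226,960 = £22,696
Total recovery: £226,960 + £22,696 = £249,656

£249,656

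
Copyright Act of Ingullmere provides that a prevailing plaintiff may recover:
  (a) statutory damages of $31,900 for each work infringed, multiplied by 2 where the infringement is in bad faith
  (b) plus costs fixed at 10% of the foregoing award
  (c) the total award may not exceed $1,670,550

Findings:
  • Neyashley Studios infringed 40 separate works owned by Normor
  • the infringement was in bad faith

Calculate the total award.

Statutory damages: 40 × $31,900 = $1,276,000
Doubled: 2 × $1,276,000 = $2,552,000
Costs: 10% of $2,552,000 = $255,200
Award plus costs: $2,552,000 + $255,200 = $2,807,200
Cap at $1,670,550: $2,807,200 exceeds the cap → $1,670,550

$1,670,550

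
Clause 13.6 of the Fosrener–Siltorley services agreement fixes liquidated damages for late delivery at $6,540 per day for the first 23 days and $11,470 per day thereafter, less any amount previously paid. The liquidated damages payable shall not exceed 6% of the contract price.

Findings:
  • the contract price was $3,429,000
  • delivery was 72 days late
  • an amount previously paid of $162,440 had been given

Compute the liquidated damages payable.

First 23 days: 23 × $6,540 = $150,420
Remaining days: (72 − 23) × $11,470 = $562,030
Accrued per-day damages: $150,420 + $562,030 = $712,450
Less amount previously paid: $712,450 − $162,440 = $550,010
Cap: 6% of $3,429,000 = $205,740
Cap at $205,740: $550,010 exceeds the cap → $205,740

$205,740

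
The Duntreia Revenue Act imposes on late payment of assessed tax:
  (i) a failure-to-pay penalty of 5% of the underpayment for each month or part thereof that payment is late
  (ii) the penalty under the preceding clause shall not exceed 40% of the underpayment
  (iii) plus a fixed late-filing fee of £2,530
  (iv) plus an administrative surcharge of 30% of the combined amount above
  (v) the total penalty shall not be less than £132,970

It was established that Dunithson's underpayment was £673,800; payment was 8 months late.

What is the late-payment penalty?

Accrued rate: 5% × 8 = 40%, capped at 40% → 40%
Failure-to-pay penalty: 40% of £673,800 = £269,520
Penalty before surcharge: £269,520 + £2,530 = £272,050
Administrative surcharge: 30% of £272,050 = £81,615
Total penalty: £272,050 + £81,615 = £353,665
Minimum £132,970: £353,665 meets the minimum, no increase.

£353,665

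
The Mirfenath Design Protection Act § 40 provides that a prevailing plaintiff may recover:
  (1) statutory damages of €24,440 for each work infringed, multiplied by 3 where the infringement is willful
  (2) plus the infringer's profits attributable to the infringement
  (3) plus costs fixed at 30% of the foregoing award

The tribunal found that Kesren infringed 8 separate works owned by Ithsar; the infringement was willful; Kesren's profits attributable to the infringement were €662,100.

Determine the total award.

Statutory damages: 8 × €24,440 = €195,520
Trebled: 3 × €195,520 = €586,560
Combined award: €586,560 + €662,100 = €1,248,660
Costs: 30% of €1,248,660 = €374,598
Award plus costs: €1,248,660 + €374,598 = €1,623,258

€1,623,258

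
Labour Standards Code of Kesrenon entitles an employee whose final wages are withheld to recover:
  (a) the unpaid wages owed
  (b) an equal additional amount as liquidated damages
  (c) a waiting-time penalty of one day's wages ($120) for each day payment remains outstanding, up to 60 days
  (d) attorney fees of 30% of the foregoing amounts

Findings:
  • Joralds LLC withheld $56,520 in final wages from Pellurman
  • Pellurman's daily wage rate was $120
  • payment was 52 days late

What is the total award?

$155,064

Liquidated damages (equal amount): $56,520
Penalty days: min(52, 60) = 52
Waiting-time penalty: 52 × $120 = $6,240
Subtotal: $56,520 + $56,520 + $6,240 = $119,280
Attorney fees: 30% of $119,280 = $35,784
Total award: $119,280 + $35,784 = $155,064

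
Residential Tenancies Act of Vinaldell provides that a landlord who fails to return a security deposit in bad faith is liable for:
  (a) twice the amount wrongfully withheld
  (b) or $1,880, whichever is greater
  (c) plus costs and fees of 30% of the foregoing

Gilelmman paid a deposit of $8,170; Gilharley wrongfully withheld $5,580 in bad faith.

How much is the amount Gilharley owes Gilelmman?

Recovery: $14,508

Doubled: 2 × $5,580 = $11,160
Minimum $1,880: $11,160 meets the minimum, no increase.
Costs and fees: 30% of $11,160 = $3,348
Total recovery: $11,160 + $3,348 = $14,508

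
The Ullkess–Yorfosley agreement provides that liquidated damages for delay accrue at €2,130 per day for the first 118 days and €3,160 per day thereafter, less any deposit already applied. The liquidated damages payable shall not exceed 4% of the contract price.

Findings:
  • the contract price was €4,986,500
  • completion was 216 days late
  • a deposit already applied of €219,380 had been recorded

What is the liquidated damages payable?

First 118 days: 118 × €2,130 = €251,340
Remaining days: (216 − 118) × €3,160 = €309,680
Accrued per-day damages: €251,340 + €309,680 = €561,020
Less deposit already applied: €561,020 − €219,380 = €341,640
Cap: 4% of €4,986,500 = €199,460
Cap at €199,460: €341,640 exceeds the cap → €199,460

€199,460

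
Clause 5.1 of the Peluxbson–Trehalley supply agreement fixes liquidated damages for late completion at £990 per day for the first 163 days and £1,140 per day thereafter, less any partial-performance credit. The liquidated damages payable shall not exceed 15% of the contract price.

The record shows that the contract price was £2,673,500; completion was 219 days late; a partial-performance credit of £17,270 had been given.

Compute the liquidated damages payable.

First 163 days: 163 × £990 = £161,370
Remaining days: (219 − 163) × £1,140 = £63,840
Accrued per-day damages: £161,370 + £63,840 = £225,210
Less partial-performance credit: £225,210 − £17,270 = £207,940
Cap: 15% of £2,673,500 = £401,025
Cap at £401,025: £207,940 is within the cap, no reduction.

£207,940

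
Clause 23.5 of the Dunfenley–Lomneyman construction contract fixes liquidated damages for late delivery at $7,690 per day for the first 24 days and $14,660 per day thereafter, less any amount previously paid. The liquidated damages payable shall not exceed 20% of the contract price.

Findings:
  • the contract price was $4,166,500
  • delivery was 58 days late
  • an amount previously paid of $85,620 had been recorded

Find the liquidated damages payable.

First 24 days: 24 × $7,690 = $184,560
Remaining days: (58 − 24) × $14,660 = $498,440
Accrued per-day damages: $184,560 + $498,440 = $683,000
Less amount previously paid: $683,000 − $85,620 = $597,380
Cap: 20% of $4,166,500 = $833,300
Cap at $833,300: $597,380 is within the cap, no reduction.

Liquidated damages: $597,380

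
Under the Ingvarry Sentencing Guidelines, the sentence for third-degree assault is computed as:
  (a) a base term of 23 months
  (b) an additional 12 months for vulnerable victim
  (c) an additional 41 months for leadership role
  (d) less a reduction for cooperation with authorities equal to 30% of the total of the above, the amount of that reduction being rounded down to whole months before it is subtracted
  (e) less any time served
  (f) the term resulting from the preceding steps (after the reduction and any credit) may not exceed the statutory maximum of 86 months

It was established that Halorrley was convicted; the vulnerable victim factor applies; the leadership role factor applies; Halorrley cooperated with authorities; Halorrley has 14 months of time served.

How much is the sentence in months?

40 months

Vulnerable victim enhancement: +12 months
Leadership role enhancement: +41 months
Adjusted term: 23 months + 12 months + 41 months = 76 months
Cooperation with authorities reduction: 30% of 76 months = 22 months (rounded down)
After reduction: 76 − 22 = 54 months
Less time served: 54 months − 14 months = 40 months
Cap at 86 months: 40 months is within the cap, no reduction.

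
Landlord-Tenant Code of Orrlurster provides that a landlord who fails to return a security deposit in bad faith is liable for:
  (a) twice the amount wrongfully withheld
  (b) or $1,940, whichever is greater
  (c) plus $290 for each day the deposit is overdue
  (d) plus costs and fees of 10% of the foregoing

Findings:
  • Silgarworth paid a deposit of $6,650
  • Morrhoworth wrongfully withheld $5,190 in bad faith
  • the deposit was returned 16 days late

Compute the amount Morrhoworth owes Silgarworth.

Doubled: 2 × $5,190 = $10,380
Minimum $1,940: $10,380 meets the minimum, no increase.
Late-return penalty: 16 × $290 = $4,640
Damages plus late penalty: $10,380 + $4,640 = $15,020
Costs and fees: 10% of $15,020 = $1,502
Total recovery: $15,020 + $1,502 = $16,522

$16,522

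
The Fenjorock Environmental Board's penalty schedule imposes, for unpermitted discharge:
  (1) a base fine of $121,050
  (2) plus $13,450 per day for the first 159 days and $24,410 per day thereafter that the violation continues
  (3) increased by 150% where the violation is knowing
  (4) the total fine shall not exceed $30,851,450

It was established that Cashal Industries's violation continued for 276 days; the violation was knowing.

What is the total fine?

$12,788,925

First 159 days: 159 × $13,450 = $2,138,550
Remaining days: (276 − 159) × $24,410 = $2,855,970
Per-day component: $2,138,550 + $2,855,970 = $4,994,520
Base plus per-day: $121,050 + $4,994,520 = $5,115,570
Enhancement: 150% of $5,115,570 = $7,673,355
Enhanced fine: $5,115,570 + $7,673,355 = $12,788,925
Cap at $30,851,450: $12,788,925 is within the cap, no reduction.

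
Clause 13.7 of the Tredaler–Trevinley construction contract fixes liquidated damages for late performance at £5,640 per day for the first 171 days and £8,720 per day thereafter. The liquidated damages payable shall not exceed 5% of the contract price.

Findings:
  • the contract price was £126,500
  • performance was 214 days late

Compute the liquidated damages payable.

First 171 days: 171 × £5,640 = £964,440
Remaining days: (214 − 171) × £8,720 = £374,960
Accrued per-day damages: £964,440 + £374,960 = £1,339,400
Cap: 5% of £126,500 = £6,325
Cap at £6,325: £1,339,400 exceeds the cap → £6,325

£6,325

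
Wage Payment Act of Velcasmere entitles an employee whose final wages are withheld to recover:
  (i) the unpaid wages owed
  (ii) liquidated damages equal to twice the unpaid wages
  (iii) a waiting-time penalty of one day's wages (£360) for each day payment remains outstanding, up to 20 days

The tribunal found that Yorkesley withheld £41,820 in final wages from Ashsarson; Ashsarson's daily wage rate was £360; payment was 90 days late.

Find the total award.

£132,660

Doubled: 2 × £41,820 = £83,640
Penalty days: min(90, 20) = 20
Waiting-time penalty: 20 × £360 = £7,200
Total award: £41,820 + £83,640 + £7,200 = £132,660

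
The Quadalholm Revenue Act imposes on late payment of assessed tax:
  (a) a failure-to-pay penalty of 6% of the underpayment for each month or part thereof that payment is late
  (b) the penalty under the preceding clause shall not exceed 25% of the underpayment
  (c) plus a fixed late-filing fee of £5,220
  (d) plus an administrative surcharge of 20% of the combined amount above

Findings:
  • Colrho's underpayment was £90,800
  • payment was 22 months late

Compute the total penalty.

Accrued rate: 6% × 22 = 132%, capped at 25% → 25%
Failure-to-pay penalty: 25% of £90,800 = £22,700
Penalty before surcharge: £22,700 + £5,220 = £27,920
Administrative surcharge: 20% of £27,920 = £5,584
Total penalty: £27,920 + £5,584 = £33,504

£33,504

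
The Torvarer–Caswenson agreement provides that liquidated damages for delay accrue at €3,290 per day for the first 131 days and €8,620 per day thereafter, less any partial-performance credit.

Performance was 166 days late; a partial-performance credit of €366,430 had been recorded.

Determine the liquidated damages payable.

First 131 days: 131 × €3,290 = €430,990
Remaining days: (166 − 131) × €8,620 = €301,700
Accrued per-day damages: €430,990 + €301,700 = €732,690
Less partial-performance credit: €732,690 − €366,430 = €366,260

Liquidated damages: €366,260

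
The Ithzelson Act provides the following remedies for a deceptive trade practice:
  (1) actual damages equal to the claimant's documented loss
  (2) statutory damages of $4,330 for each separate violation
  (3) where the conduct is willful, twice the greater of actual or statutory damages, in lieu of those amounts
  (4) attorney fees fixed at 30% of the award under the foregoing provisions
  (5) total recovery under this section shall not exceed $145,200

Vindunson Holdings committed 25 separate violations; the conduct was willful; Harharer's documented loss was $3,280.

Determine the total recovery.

$145,200

Statutory damages: 25 × $4,330 = $108,250
Greater of actual damages ($3,280) or statutory damages ($108,250): $108,250
Doubled: 2 × $108,250 = $216,500
Attorney fees: 30% of $216,500 = $64,950
Total before cap: $216,500 + $64,950 = $281,450
Cap at $145,200: $281,450 exceeds the cap → $145,200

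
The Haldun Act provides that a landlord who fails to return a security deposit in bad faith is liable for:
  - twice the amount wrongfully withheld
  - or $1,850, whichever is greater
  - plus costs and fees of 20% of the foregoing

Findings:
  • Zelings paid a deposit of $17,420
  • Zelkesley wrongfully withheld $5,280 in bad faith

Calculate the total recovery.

Doubled: 2 × $5,280 = $10,560
Minimum $1,850: $10,560 meets the minimum, no increase.
Costs and fees: 20% of $10,560 = $2,112
Total recovery: $10,560 + $2,112 = $12,672

$12,672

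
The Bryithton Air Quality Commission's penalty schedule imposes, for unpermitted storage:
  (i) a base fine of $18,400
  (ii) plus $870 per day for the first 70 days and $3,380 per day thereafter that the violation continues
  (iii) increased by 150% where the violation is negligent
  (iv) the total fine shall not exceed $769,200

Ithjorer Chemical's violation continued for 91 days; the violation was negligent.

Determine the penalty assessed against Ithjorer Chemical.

$375,700

First 70 days: 70 × $870 = $60,900
Remaining days: (91 − 70) × $3,380 = $70,980
Per-day component: $60,900 + $70,980 = $131,880
Base plus per-day: $18,400 + $131,880 = $150,280
Enhancement: 150% of $150,280 = $225,420
Enhanced fine: $150,280 + $225,420 = $375,700
Cap at $769,200: $375,700 is within the cap, no reduction.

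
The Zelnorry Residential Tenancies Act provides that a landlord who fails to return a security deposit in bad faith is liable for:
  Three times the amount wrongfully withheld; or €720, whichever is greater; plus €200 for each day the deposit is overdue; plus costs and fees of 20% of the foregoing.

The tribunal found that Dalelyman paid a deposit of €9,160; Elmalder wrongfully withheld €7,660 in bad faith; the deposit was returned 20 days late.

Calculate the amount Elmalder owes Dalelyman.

€32,376

Trebled: 3 × €7,660 = €22,980
Minimum €720: €22,980 meets the minimum, no increase.
Late-return penalty: 20 × €200 = €4,000
Damages plus late penalty: €22,980 + €4,000 = €26,980
Costs and fees: 20% of €26,980 = €5,396
Total recovery: €26,980 + €5,396 = €32,376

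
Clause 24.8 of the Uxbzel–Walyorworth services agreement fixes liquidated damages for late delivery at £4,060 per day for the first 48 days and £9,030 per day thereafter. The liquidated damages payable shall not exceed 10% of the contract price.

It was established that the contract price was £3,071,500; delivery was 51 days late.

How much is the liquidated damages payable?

£221,970

First 48 days: 48 × £4,060 = £194,880
Remaining days: (51 − 48) × £9,030 = £27,090
Accrued per-day damages: £194,880 + £27,090 = £221,970
Cap: 10% of £3,071,500 = £307,150
Cap at £307,150: £221,970 is within the cap, no reduction.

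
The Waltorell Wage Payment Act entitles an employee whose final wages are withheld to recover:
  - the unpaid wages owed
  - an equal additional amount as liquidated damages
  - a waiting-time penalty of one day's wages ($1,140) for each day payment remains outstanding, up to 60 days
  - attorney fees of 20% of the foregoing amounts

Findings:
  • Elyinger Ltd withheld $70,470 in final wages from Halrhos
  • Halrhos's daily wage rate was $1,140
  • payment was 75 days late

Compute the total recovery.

Total award: $251,208

Liquidated damages (equal amount): $70,470
Penalty days: min(75, 60) = 60
Waiting-time penalty: 60 × $1,140 = $68,400
Subtotal: $70,470 + $70,470 + $68,400 = $209,340
Attorney fees: 20% of $209,340 = $41,868
Total award: $209,340 + $41,868 = $251,208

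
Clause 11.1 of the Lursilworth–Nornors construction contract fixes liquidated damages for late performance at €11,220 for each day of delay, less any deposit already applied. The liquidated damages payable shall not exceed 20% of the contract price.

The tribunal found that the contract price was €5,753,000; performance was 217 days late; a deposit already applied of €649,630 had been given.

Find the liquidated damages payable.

€1,150,600

Per-day damages: 217 × €11,220 = €2,434,740
Less deposit already applied: €2,434,740 − €649,630 = €1,785,110
Cap: 20% of €5,753,000 = €1,150,600
Cap at €1,150,600: €1,785,110 exceeds the cap → €1,150,600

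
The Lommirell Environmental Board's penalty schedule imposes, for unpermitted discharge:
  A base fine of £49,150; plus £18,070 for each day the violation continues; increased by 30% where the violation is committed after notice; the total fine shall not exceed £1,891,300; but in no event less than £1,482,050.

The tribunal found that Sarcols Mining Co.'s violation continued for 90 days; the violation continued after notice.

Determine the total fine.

£1,891,300

Per-day component: 90 × £18,070 = £1,626,300
Base plus per-day: £49,150 + £1,626,300 = £1,675,450
Enhancement: 30% of £1,675,450 = £502,635
Enhanced fine: £1,675,450 + £502,635 = £2,178,085
Cap at £1,891,300: £2,178,085 exceeds the cap → £1,891,300
Minimum £1,482,050: £1,891,300 meets the minimum, no increase.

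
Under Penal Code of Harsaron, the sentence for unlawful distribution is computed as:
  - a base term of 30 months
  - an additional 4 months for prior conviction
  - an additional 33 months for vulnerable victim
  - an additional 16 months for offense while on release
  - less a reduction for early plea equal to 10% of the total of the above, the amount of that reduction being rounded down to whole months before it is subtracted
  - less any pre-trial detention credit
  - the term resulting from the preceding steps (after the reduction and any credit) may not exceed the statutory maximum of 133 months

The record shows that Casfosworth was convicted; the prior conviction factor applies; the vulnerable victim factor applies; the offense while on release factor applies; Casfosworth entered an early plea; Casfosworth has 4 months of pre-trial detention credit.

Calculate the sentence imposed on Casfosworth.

71 months

Prior conviction enhancement: +4 months
Vulnerable victim enhancement: +33 months
Offense while on release enhancement: +16 months
Adjusted term: 30 months + 4 months + 33 months + 16 months = 83 months
Early plea reduction: 10% of 83 months = 8 months (rounded down)
After reduction: 83 − 8 = 75 months
Less pre-trial detention credit: 75 months − 4 months = 71 months
Cap at 133 months: 71 months is within the cap, no reduction.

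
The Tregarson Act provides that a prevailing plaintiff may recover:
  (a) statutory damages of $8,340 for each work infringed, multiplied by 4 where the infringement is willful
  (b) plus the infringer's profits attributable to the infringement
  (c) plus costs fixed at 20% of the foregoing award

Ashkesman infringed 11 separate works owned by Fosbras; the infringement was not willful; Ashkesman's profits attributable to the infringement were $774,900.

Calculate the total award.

$1,039,968

Statutory damages: 11 × $8,340 = $91,740
Infringement not willful: no ×4 enhancement.
Combined award: $91,740 + $774,900 = $866,640
Costs: 20% of $866,640 = $173,328
Award plus costs: $866,640 + $173,328 = $1,039,968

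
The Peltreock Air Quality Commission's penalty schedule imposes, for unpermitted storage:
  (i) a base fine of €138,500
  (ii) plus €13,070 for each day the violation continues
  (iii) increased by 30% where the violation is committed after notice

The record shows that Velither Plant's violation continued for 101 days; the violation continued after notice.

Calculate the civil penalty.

€1,896,141

Per-day component: 101 × €13,070 = €1,320,070
Base plus per-day: €138,500 + €1,320,070 = €1,458,570
Enhancement: 30% of €1,458,570 = €437,571
Enhanced fine: €1,458,570 + €437,571 = €1,896,141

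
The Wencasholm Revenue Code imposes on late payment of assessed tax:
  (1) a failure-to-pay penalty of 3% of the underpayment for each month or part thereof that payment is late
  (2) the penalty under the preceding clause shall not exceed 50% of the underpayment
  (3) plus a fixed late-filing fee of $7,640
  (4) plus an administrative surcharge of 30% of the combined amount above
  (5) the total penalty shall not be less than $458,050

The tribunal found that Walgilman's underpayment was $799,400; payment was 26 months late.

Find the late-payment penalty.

$529,542

Accrued rate: 3% × 26 = 78%, capped at 50% → 50%
Failure-to-pay penalty: 50% of $799,400 = $399,700
Penalty before surcharge: $399,700 + $7,640 = $407,340
Administrative surcharge: 30% of $407,340 = $122,202
Total penalty: $407,340 + $122,202 = $529,542
Minimum $458,050: $529,542 meets the minimum, no increase.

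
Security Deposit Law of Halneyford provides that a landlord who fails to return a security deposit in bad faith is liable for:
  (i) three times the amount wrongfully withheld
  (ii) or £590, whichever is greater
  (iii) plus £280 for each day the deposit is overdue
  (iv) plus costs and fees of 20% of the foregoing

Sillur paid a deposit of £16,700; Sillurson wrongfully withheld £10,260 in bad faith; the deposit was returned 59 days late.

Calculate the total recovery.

Trebled: 3 × £10,260 = £30,780
Minimum £590: £30,780 meets the minimum, no increase.
Late-return penalty: 59 × £280 = £16,520
Damages plus late penalty: £30,780 + £16,520 = £47,300
Costs and fees: 20% of £47,300 = £9,460
Total recovery: £47,300 + £9,460 = £56,760

£56,760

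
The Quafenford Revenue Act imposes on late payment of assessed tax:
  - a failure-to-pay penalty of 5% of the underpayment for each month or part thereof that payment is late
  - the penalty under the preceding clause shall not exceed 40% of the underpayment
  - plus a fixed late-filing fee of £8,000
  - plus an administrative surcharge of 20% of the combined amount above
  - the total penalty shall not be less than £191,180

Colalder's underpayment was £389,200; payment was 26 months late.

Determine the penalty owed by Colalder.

Accrued rate: 5% × 26 = 130%, capped at 40% → 40%
Failure-to-pay penalty: 40% of £389,200 = £155,680
Penalty before surcharge: £155,680 + £8,000 = £163,680
Administrative surcharge: 20% of £163,680 = £32,736
Total penalty: £163,680 + £32,736 = £196,416
Minimum £191,180: £196,416 meets the minimum, no increase.

Penalty: £196,416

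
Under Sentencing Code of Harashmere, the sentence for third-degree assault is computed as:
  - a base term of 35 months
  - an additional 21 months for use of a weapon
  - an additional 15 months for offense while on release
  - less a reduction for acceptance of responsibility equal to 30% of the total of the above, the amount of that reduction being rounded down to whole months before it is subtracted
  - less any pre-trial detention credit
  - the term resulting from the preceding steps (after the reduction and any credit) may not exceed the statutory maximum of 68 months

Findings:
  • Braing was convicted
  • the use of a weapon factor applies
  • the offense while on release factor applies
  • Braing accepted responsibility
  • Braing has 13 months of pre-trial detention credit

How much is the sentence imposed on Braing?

Use of a weapon enhancement: +21 months
Offense while on release enhancement: +15 months
Adjusted term: 35 months + 21 months + 15 months = 71 months
Acceptance of responsibility reduction: 30% of 71 months = 21 months (rounded down)
After reduction: 71 − 21 = 50 months
Less pre-trial detention credit: 50 months − 13 months = 37 months
Cap at 68 months: 37 months is within the cap, no reduction.

37 months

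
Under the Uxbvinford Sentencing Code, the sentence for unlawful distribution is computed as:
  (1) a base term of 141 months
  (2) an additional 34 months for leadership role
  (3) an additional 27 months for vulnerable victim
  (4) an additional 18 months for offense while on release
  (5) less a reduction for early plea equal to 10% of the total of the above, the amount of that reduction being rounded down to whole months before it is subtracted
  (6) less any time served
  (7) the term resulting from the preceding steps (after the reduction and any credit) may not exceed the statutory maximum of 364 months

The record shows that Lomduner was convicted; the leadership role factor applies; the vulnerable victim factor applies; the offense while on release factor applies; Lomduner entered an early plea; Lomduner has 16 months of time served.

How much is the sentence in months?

Leadership role enhancement: +34 months
Vulnerable victim enhancement: +27 months
Offense while on release enhancement: +18 months
Adjusted term: 141 months + 34 months + 27 months + 18 months = 220 months
Early plea reduction: 10% of 220 months = 22 months (rounded down)
After reduction: 220 − 22 = 198 months
Less time served: 198 months − 16 months = 182 months
Cap at 364 months: 182 months is within the cap, no reduction.

182 months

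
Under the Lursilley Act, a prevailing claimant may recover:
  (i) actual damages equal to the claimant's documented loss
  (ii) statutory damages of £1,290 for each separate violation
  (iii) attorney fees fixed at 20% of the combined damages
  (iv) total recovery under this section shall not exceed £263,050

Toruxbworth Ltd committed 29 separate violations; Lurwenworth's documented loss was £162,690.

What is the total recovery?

£240,120

Statutory damages: 29 × £1,290 = £37,410
Combined damages: £162,690 + £37,410 = £200,100
Attorney fees: 20% of £200,100 = £40,020
Total before cap: £200,100 + £40,020 = £240,120
Cap at £263,050: £240,120 is within the cap, no reduction.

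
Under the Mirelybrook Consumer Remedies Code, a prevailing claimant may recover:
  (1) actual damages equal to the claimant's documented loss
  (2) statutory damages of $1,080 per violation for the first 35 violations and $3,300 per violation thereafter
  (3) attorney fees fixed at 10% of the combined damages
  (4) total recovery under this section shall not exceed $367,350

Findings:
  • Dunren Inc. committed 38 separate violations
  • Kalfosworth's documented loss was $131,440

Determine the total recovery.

$197,054

First 35 violations: 35 × $1,080 = $37,800
Remaining violations: (38 − 35) × $3,300 = $9,900
Statutory damages: $37,800 + $9,900 = $47,700
Combined damages: $131,440 + $47,700 = $179,140
Attorney fees: 10% of $179,140 = $17,914
Total before cap: $179,140 + $17,914 = $197,054
Cap at $367,350: $197,054 is within the cap, no reduction.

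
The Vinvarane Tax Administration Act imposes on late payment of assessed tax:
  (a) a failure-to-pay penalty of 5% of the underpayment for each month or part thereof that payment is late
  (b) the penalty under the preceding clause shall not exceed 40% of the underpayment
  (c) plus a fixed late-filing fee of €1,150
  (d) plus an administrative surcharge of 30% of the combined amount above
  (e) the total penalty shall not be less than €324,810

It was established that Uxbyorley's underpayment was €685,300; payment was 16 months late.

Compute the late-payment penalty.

Accrued rate: 5% × 16 = 80%, capped at 40% → 40%
Failure-to-pay penalty: 40% of €685,300 = €274,120
Penalty before surcharge: €274,120 + €1,150 = €275,270
Administrative surcharge: 30% of €275,270 = €82,581
Total penalty: €275,270 + €82,581 = €357,851
Minimum €324,810: €357,851 meets the minimum, no increase.

€357,851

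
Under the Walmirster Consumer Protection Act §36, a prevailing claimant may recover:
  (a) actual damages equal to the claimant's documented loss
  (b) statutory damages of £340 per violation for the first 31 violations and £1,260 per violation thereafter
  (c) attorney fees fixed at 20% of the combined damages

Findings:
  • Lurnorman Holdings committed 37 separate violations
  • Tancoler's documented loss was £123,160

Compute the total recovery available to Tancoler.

First 31 violations: 31 × £340 = £10,540
Remaining violations: (37 − 31) × £1,260 = £7,560
Statutory damages: £10,540 + £7,560 = £18,100
Combined damages: £123,160 + £18,100 = £141,260
Attorney fees: 20% of £141,260 = £28,252
Total recovery: £141,260 + £28,252 = £169,512

£169,512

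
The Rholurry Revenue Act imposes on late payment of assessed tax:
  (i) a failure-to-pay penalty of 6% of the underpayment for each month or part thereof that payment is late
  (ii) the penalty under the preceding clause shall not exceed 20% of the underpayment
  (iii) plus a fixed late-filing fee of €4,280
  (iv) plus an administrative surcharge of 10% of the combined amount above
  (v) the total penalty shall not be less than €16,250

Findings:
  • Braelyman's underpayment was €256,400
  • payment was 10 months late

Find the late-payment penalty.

Accrued rate: 6% × 10 = 60%, capped at 20% → 20%
Failure-to-pay penalty: 20% of €256,400 = €51,280
Penalty before surcharge: €51,280 + €4,280 = €55,560
Administrative surcharge: 10% of €55,560 = €5,556
Total penalty: €55,560 + €5,556 = €61,116
Minimum €16,250: €61,116 meets the minimum, no increase.

€61,116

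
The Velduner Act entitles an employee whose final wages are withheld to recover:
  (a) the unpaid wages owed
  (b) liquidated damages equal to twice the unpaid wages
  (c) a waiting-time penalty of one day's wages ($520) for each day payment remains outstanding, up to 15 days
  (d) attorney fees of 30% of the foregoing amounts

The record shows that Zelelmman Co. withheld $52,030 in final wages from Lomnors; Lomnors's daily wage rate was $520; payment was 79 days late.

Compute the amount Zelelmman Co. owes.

Doubled: 2 × $52,030 = $104,060
Penalty days: min(79, 15) = 15
Waiting-time penalty: 15 × $520 = $7,800
Subtotal: $52,030 + $104,060 + $7,800 = $163,890
Attorney fees: 30% of $163,890 = $49,167
Total award: $163,890 + $49,167 = $213,057

$213,057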